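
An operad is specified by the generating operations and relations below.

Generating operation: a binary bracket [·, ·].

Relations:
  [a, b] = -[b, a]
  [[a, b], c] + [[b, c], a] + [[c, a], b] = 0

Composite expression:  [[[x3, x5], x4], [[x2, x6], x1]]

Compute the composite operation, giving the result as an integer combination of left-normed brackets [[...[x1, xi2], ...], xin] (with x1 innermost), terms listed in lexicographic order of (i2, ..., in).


[[[[[x1, x2], x6], x3], x5], x4] - [[[[[x1, x2], x6], x4], x3], x5] + [[[[[x1, x2], x6], x4], x5], x3] - [[[[[x1, x2], x6], x5], x3], x4] - [[[[[x1, x6], x2], x3], x5], x4] + [[[[[x1, x6], x2], x4], x3], x5] - [[[[[x1, x6], x2], x4], x5], x3] + [[[[[x1, x6], x2], x5], x3], x4]


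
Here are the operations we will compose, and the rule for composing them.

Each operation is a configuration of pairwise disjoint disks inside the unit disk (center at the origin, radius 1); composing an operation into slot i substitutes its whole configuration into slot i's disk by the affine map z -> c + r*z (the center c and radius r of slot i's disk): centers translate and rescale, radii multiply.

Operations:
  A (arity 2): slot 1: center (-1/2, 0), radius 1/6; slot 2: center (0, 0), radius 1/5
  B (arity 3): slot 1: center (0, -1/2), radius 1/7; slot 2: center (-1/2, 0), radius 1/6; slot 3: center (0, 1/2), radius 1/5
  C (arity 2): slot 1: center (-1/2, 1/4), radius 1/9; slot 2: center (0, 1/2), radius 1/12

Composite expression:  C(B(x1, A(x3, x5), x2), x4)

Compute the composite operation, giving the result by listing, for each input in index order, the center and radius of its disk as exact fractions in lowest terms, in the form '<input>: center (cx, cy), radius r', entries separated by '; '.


x1: center (-1/2, 7/36), radius 1/63; x2: center (-1/2, 11/36), radius 1/45; x3: center (-61/108, 1/4), radius 1/324; x4: center (0, 1/2), radius 1/12; x5: center (-5/9, 1/4), radius 1/270

Affine substitution under C: radii multiply and x-centers shift.
input x1: applying the 2 nested substitutions gives center (-1/2, 7/36), radius 1/63
input x3: applying the 3 nested substitutions gives center (-61/108, 1/4), radius 1/324
input x5: applying the 3 nested substitutions gives center (-5/9, 1/4), radius 1/270
input x2: applying the 2 nested substitutions gives center (-1/2, 11/36), radius 1/45
input x4: applying the 1 nested substitution gives center (0, 1/2), radius 1/12


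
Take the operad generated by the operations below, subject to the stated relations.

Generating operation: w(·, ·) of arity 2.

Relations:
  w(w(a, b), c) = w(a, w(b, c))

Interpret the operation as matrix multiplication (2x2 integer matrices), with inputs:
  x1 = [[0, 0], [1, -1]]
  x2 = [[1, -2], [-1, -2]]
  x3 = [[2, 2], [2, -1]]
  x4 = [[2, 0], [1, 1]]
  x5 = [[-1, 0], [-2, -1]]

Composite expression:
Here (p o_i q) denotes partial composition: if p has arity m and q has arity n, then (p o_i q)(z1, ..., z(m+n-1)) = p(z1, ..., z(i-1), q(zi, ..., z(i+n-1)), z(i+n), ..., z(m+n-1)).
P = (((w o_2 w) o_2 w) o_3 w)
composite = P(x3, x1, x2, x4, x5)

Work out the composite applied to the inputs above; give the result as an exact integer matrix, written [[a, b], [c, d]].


[[-8, 0], [4, 0]]

w(x2, x4) = [[0, -2], [-4, -2]]
w(x1, w(x2, x4)) = [[0, 0], [4, 0]]
w(w(x1, w(x2, x4)), x5) = [[0, 0], [-4, 0]]
w(x3, w(w(x1, w(x2, x4)), x5)) = [[-8, 0], [4, 0]]


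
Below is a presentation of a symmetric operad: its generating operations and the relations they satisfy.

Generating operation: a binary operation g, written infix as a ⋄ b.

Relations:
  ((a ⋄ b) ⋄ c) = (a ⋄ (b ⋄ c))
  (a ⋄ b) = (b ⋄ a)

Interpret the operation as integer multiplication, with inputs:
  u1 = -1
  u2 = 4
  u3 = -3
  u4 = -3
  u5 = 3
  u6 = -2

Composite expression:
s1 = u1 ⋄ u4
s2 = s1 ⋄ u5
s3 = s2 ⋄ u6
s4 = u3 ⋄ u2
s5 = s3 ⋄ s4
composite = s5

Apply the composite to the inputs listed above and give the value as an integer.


(u1 ⋄ u4) = 3
((u1 ⋄ u4) ⋄ u5) = 9
(((u1 ⋄ u4) ⋄ u5) ⋄ u6) = -18
(u3 ⋄ u2) = -12
((((u1 ⋄ u4) ⋄ u5) ⋄ u6) ⋄ (u3 ⋄ u2)) = 216

216


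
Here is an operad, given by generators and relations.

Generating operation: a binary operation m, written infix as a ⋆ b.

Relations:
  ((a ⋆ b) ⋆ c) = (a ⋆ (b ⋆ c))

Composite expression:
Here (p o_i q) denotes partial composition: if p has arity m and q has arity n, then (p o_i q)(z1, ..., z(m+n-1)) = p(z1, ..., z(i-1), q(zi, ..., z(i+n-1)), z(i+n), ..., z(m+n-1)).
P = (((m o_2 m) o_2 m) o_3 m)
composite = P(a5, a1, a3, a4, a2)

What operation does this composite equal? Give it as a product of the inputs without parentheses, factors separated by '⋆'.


Under associativity of m, the answer is the a's in reading order.
(a3 ⋆ a4) reduces to a3 ⋆ a4
(a1 ⋆ (a3 ⋆ a4)) reduces to a1 ⋆ a3 ⋆ a4
((a1 ⋆ (a3 ⋆ a4)) ⋆ a2) reduces to a1 ⋆ a3 ⋆ a4 ⋆ a2
(a5 ⋆ ((a1 ⋆ (a3 ⋆ a4)) ⋆ a2)) reduces to a5 ⋆ a1 ⋆ a3 ⋆ a4 ⋆ a2

a5 ⋆ a1 ⋆ a3 ⋆ a4 ⋆ a2


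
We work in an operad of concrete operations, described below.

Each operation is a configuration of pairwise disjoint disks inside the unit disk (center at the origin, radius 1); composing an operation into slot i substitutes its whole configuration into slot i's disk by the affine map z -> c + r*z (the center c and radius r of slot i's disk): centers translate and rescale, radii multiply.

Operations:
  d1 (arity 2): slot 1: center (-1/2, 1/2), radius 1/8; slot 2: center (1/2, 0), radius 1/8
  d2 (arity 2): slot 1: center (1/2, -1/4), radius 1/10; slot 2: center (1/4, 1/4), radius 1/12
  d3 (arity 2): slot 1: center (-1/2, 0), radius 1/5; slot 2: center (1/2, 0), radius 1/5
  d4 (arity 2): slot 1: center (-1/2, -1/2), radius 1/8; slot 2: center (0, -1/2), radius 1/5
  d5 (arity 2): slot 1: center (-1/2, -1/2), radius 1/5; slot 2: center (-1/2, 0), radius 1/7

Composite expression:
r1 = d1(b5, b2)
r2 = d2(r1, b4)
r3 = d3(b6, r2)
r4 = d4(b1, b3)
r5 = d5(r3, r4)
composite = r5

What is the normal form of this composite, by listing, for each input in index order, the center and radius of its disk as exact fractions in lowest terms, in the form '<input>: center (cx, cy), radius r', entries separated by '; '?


b1: center (-4/7, -1/14), radius 1/56; b2: center (-189/500, -51/100), radius 1/2000; b3: center (-1/2, -1/14), radius 1/35; b4: center (-39/100, -49/100), radius 1/300; b5: center (-191/500, -127/250), radius 1/2000; b6: center (-3/5, -1/2), radius 1/25

Only the slot chain above each b matters under d5; compose those maps.
input b6: composing its 2 substitution steps yields center (-3/5, -1/2), radius 1/25
input b5: composing its 4 substitution steps yields center (-191/500, -127/250), radius 1/2000
input b2: composing its 4 substitution steps yields center (-189/500, -51/100), radius 1/2000
input b4: composing its 3 substitution steps yields center (-39/100, -49/100), radius 1/300
input b1: composing its 2 substitution steps yields center (-4/7, -1/14), radius 1/56
input b3: composing its 2 substitution steps yields center (-1/2, -1/14), radius 1/35


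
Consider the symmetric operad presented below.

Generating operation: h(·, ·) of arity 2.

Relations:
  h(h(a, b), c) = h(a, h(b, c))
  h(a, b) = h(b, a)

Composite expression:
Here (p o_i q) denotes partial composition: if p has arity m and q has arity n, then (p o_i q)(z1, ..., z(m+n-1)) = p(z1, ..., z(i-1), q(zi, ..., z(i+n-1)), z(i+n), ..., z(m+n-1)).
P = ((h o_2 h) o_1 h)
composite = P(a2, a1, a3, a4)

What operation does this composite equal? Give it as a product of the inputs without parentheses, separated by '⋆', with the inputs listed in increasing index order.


a1 ⋆ a2 ⋆ a3 ⋆ a4


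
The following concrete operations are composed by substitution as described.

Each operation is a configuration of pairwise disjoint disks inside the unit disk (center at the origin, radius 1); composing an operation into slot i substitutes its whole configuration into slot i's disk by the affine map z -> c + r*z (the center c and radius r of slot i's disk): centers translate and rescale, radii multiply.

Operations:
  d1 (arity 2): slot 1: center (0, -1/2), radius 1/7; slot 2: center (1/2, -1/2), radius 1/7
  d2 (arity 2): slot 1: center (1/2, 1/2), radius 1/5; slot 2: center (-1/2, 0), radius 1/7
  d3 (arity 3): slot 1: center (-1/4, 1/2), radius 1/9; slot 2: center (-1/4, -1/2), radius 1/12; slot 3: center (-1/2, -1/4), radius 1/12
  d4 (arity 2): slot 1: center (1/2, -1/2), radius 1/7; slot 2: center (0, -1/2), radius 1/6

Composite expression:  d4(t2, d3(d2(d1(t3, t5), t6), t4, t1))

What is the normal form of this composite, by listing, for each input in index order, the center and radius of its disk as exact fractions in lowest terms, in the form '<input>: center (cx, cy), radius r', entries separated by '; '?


t1: center (-1/12, -13/24), radius 1/72; t2: center (1/2, -1/2), radius 1/7; t3: center (-7/216, -221/540), radius 1/1890; t4: center (-1/24, -7/12), radius 1/72; t5: center (-11/360, -221/540), radius 1/1890; t6: center (-11/216, -5/12), radius 1/378

Nesting under d4 composes maps z -> c + r*z down each t-path.
input t2: composing its 1 substitution step yields center (1/2, -1/2), radius 1/7
input t3: composing its 4 substitution steps yields center (-7/216, -221/540), radius 1/1890
input t5: composing its 4 substitution steps yields center (-11/360, -221/540), radius 1/1890
input t6: composing its 3 substitution steps yields center (-11/216, -5/12), radius 1/378
input t4: composing its 2 substitution steps yields center (-1/24, -7/12), radius 1/72
input t1: composing its 2 substitution steps yields center (-1/12, -13/24), radius 1/72


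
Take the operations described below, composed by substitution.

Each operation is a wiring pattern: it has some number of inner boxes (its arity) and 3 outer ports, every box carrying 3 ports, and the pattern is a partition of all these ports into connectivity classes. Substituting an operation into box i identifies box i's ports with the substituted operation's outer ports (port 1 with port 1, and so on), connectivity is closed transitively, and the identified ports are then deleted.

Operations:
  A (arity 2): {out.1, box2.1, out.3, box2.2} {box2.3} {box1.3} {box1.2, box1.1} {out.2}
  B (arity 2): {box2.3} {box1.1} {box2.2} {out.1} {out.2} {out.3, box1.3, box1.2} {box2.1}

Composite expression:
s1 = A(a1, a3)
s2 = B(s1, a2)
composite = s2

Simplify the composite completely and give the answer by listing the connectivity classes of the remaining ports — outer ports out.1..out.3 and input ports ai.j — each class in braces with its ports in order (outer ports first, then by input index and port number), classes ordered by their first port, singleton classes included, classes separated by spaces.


{out.1} {out.2} {out.3, a3.1, a3.2} {a1.1, a1.2} {a1.3} {a2.1} {a2.2} {a2.3} {a3.3}

Connectivity passes through glued B-boundaries; trace each wire chain.
after A, the pattern on (a1, a3) reads {out.1, out.3, a3.1, a3.2} {out.2} {a1.1, a1.2} {a1.3} {a3.3} (out.j = its outer ports)
after B, the pattern on (a1, a3, a2) reads {out.1} {out.2} {out.3, a3.1, a3.2} {a1.1, a1.2} {a1.3} {a2.1} {a2.2} {a2.3} {a3.3} (out.j = its outer ports)


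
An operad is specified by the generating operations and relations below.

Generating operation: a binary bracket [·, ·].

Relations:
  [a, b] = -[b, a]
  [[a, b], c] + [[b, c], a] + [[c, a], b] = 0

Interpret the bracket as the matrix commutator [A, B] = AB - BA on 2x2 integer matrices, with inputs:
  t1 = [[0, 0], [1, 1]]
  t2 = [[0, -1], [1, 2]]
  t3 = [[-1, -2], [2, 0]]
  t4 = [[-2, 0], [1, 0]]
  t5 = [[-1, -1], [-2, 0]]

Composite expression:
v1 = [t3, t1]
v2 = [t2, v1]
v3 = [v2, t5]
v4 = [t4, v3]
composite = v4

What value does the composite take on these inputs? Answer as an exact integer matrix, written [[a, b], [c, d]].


[[6, 12], [24, -6]]

[t3, t1] = [[-2, -2], [-1, 2]]
[t2, [t3, t1]] = [[3, 0], [-6, -3]]
[[t2, [t3, t1]], t5] = [[-6, -6], [18, 6]]
[t4, [[t2, [t3, t1]], t5]] = [[6, 12], [24, -6]]


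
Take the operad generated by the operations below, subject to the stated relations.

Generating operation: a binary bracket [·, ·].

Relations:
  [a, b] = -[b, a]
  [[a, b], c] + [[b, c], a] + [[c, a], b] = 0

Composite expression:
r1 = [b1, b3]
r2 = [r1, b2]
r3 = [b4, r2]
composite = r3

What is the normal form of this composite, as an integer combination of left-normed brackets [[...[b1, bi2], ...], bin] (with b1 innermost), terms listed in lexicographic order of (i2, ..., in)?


-[[[b1, b3], b2], b4]

Expand each bracket as ab - ba; the b1-initial words give the coefficients.
Composite bracket: [b4, [[b1, b3], b2]]
The bracket unfolds into 8 signed words via [a, b] = ab - ba (2^3 = 8).
Collect the words opening with b1:
  b1b3b2b4 (sign -1) contributes -[[[b1, b3], b2], b4]


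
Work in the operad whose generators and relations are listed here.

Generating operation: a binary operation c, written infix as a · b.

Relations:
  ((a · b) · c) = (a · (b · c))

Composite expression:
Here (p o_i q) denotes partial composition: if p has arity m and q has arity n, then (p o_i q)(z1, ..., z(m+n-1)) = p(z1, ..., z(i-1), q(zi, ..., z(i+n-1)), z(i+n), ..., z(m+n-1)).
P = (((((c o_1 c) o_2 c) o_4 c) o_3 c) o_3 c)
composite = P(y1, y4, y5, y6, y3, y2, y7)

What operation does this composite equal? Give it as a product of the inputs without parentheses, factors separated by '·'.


y1 · y4 · y5 · y6 · y3 · y2 · y7

Under associativity of c, the answer is the y's in reading order.
(y5 · y6) collapses to y5 · y6
((y5 · y6) · y3) collapses to y5 · y6 · y3
(y4 · ((y5 · y6) · y3)) collapses to y4 · y5 · y6 · y3
(y1 · (y4 · ((y5 · y6) · y3))) collapses to y1 · y4 · y5 · y6 · y3
(y2 · y7) collapses to y2 · y7
((y1 · (y4 · ((y5 · y6) · y3))) · (y2 · y7)) collapses to y1 · y4 · y5 · y6 · y3 · y2 · y7


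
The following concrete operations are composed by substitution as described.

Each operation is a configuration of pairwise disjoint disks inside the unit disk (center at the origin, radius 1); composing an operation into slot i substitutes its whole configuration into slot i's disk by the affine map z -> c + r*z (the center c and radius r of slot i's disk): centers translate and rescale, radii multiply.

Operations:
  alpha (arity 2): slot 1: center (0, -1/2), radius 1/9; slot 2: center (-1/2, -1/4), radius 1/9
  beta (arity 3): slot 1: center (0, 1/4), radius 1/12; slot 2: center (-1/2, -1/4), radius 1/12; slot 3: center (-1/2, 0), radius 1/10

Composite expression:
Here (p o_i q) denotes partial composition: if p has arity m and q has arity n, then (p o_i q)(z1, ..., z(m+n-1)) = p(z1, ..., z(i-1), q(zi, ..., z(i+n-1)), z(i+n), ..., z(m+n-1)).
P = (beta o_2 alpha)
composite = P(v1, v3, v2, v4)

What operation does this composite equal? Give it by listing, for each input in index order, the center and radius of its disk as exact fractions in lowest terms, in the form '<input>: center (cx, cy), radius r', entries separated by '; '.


v1: center (0, 1/4), radius 1/12; v2: center (-13/24, -13/48), radius 1/108; v3: center (-1/2, -7/24), radius 1/108; v4: center (-1/2, 0), radius 1/10

Only the slot chain above each v matters under beta; compose those maps.
v1: after 1 affine step, its disk has center (0, 1/4), radius 1/12
v3: after 2 affine steps, its disk has center (-1/2, -7/24), radius 1/108
v2: after 2 affine steps, its disk has center (-13/24, -13/48), radius 1/108
v4: after 1 affine step, its disk has center (-1/2, 0), radius 1/10


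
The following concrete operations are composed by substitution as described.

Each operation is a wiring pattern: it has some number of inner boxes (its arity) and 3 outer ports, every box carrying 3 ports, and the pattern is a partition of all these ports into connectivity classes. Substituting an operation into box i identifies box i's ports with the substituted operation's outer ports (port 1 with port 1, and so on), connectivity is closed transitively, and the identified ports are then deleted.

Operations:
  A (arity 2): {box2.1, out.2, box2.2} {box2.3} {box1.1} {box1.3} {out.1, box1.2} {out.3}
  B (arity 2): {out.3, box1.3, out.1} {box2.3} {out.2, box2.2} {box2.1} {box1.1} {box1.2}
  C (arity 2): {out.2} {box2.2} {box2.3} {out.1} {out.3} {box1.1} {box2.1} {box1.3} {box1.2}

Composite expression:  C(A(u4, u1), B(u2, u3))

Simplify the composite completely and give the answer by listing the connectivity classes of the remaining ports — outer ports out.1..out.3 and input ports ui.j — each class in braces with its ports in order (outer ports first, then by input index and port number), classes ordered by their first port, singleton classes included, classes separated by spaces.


Connectivity passes through glued C-boundaries; trace each wire chain.
composing A on (u4, u1), with out.j its own outer ports: {out.1, u4.2} {out.2, u1.1, u1.2} {out.3} {u1.3} {u4.1} {u4.3}
composing B on (u2, u3), with out.j its own outer ports: {out.1, out.3, u2.3} {out.2, u3.2} {u2.1} {u2.2} {u3.1} {u3.3}
composing C on (u4, u1, u2, u3), with out.j its own outer ports: {out.1} {out.2} {out.3} {u1.1, u1.2} {u1.3} {u2.1} {u2.2} {u2.3} {u3.1} {u3.2} {u3.3} {u4.1} {u4.2} {u4.3}

{out.1} {out.2} {out.3} {u1.1, u1.2} {u1.3} {u2.1} {u2.2} {u2.3} {u3.1} {u3.2} {u3.3} {u4.1} {u4.2} {u4.3}


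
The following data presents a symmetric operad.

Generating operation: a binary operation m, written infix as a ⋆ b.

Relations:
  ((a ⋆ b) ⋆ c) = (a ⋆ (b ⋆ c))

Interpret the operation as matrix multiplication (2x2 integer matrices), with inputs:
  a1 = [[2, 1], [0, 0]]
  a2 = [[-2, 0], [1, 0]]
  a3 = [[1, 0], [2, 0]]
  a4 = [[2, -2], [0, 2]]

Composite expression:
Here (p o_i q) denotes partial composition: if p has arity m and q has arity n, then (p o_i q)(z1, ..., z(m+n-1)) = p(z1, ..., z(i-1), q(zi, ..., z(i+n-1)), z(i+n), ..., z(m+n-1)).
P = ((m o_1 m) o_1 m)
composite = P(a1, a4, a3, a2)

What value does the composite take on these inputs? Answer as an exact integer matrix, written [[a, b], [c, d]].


[[0, 0], [0, 0]]

(a1 ⋆ a4) = [[4, -2], [0, 0]]
((a1 ⋆ a4) ⋆ a3) = [[0, 0], [0, 0]]
(((a1 ⋆ a4) ⋆ a3) ⋆ a2) = [[0, 0], [0, 0]]


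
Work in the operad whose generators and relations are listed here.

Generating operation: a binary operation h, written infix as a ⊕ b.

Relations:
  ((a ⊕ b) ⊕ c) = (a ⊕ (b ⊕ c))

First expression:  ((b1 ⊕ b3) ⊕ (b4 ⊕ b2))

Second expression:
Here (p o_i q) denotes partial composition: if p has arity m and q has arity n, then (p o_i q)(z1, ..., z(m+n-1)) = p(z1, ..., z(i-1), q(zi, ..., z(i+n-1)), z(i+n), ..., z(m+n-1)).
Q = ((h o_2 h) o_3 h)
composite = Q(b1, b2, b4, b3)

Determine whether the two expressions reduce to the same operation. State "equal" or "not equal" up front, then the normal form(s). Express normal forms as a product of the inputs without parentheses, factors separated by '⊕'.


In normal form, the first expression is b1 ⊕ b3 ⊕ b4 ⊕ b2
In normal form, the second expression is b1 ⊕ b2 ⊕ b4 ⊕ b3
They disagree, so not equal.

not equal; the first gives b1 ⊕ b3 ⊕ b4 ⊕ b2 and the second b1 ⊕ b2 ⊕ b4 ⊕ b3


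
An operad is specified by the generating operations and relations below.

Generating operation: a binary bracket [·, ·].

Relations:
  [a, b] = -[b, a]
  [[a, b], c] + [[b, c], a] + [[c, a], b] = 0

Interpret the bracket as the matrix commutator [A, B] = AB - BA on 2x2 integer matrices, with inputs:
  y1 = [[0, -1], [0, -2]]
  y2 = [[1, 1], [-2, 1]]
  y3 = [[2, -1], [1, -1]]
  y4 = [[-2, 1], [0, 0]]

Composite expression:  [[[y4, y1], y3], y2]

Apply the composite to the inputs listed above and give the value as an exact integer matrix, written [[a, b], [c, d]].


[[0, 0], [0, 0]]


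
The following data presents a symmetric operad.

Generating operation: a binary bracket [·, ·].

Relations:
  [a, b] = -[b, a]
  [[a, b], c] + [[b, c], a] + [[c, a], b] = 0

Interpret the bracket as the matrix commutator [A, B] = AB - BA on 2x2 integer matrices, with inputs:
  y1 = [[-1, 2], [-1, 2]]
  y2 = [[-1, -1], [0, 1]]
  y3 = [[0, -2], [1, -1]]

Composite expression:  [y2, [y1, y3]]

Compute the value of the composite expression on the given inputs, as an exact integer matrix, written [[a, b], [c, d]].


[[-2, -8], [4, 2]]


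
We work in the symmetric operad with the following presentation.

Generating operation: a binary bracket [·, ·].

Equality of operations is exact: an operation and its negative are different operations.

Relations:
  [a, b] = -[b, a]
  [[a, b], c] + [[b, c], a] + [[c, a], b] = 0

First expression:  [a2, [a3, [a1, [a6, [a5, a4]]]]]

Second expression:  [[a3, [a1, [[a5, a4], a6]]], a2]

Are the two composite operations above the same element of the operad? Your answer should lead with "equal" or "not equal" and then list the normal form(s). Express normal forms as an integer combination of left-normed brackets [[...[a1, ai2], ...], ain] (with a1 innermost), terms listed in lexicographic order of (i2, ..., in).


equal: each reduces to [[[[[a1, a4], a5], a6], a3], a2] - [[[[[a1, a5], a4], a6], a3], a2] - [[[[[a1, a6], a4], a5], a3], a2] + [[[[[a1, a6], a5], a4], a3], a2]

The first composite normalizes to [[[[[a1, a4], a5], a6], a3], a2] - [[[[[a1, a5], a4], a6], a3], a2] - [[[[[a1, a6], a4], a5], a3], a2] + [[[[[a1, a6], a5], a4], a3], a2]
The second composite normalizes to [[[[[a1, a4], a5], a6], a3], a2] - [[[[[a1, a5], a4], a6], a3], a2] - [[[[[a1, a6], a4], a5], a3], a2] + [[[[[a1, a6], a5], a4], a3], a2]
The forms coincide; equal.


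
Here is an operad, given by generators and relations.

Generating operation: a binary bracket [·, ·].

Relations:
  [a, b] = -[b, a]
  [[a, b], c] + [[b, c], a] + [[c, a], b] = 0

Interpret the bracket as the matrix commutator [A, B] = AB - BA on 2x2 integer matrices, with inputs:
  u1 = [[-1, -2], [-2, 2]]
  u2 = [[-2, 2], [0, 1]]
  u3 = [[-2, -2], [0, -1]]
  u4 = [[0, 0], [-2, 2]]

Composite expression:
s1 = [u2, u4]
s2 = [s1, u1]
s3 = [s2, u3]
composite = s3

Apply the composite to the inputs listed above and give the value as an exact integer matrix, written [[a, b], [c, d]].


[[4, 108], [-2, -4]]


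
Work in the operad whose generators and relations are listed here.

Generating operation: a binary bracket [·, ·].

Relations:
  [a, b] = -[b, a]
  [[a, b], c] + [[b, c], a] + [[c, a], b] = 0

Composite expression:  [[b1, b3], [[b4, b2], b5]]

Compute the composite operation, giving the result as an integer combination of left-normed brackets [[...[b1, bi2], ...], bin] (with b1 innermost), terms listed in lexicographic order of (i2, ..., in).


Skip Jacobi rewriting: expand, keep b1-initial words, read off terms.
Composite bracket: [[b1, b3], [[b4, b2], b5]]
Applying ab - ba throughout gives 16 signed words (2^4 = 16).
Collect the words opening with b1:
  from b1b3b2b4b5, sign -1: term -[[[[b1, b3], b2], b4], b5]
  from b1b3b4b2b5, sign +1: term +[[[[b1, b3], b4], b2], b5]
  from b1b3b5b2b4, sign +1: term +[[[[b1, b3], b5], b2], b4]
  from b1b3b5b4b2, sign -1: term -[[[[b1, b3], b5], b4], b2]

-[[[[b1, b3], b2], b4], b5] + [[[[b1, b3], b4], b2], b5] + [[[[b1, b3], b5], b2], b4] - [[[[b1, b3], b5], b4], b2]


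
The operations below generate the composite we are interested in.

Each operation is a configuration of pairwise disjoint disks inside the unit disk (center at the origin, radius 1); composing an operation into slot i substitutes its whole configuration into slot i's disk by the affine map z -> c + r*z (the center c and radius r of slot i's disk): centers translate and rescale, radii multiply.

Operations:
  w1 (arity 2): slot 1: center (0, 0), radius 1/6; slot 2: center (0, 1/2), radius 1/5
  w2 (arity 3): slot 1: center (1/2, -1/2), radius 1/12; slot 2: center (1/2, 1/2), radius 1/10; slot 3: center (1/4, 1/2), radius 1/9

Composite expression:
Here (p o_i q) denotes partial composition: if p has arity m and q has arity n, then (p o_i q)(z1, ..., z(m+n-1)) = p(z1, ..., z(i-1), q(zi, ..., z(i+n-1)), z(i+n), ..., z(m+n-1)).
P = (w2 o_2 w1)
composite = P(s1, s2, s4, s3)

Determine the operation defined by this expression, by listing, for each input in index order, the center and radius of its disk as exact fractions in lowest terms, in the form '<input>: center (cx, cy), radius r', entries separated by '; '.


s1: center (1/2, -1/2), radius 1/12; s2: center (1/2, 1/2), radius 1/60; s3: center (1/4, 1/2), radius 1/9; s4: center (1/2, 11/20), radius 1/50

Below w2, radii multiply path by path; the s-disk centers shift.
input s1: applying the 1 nested substitution gives center (1/2, -1/2), radius 1/12
input s2: applying the 2 nested substitutions gives center (1/2, 1/2), radius 1/60
input s4: applying the 2 nested substitutions gives center (1/2, 11/20), radius 1/50
input s3: applying the 1 nested substitution gives center (1/4, 1/2), radius 1/9


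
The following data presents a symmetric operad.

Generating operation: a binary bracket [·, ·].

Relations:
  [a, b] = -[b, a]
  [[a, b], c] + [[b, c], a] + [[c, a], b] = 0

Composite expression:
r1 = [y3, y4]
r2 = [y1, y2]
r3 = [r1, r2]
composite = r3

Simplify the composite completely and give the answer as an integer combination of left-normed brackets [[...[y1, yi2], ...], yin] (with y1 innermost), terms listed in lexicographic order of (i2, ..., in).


A multilinear Lie element is pinned by y1-initial words (y1 innermost).
Composite bracket: [[y3, y4], [y1, y2]]
Under [a, b] = ab - ba we get 8 signed associative words (2^3 = 8).
The y1-initial words carry the normal form:
  word y1y2y3y4 has sign -1, contributing -[[[y1, y2], y3], y4]
  word y1y2y4y3 has sign +1, contributing +[[[y1, y2], y4], y3]

-[[[y1, y2], y3], y4] + [[[y1, y2], y4], y3]


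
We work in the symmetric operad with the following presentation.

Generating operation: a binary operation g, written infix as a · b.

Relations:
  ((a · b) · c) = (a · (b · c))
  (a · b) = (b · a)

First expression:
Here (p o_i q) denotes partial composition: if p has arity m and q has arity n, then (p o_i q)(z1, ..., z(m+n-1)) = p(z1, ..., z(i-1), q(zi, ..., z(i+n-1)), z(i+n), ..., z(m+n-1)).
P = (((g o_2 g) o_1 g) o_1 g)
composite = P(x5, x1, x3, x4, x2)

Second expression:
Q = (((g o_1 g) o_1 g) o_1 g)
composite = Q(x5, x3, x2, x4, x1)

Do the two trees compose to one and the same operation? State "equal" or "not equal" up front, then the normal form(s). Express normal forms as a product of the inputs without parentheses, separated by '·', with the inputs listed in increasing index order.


equal; the common form is x1 · x2 · x3 · x4 · x5

In normal form, the first expression is x1 · x2 · x3 · x4 · x5
In normal form, the second expression is x1 · x2 · x3 · x4 · x5
Identical normal forms: equal.


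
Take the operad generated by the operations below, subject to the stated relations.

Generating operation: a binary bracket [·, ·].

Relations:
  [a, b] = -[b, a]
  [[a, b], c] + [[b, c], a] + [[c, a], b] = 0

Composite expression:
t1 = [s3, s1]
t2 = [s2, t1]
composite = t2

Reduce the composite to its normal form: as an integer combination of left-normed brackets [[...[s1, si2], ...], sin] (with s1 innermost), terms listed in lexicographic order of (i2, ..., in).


Expand each bracket as ab - ba; the s1-initial words give the coefficients.
Composite bracket: [s2, [s3, s1]]
The bracket unfolds into 4 signed words via [a, b] = ab - ba (2^2 = 4).
The s1-initial words carry the normal form:
  s1s3s2 appears with sign +1, giving the term +[[s1, s3], s2]

[[s1, s3], s2]


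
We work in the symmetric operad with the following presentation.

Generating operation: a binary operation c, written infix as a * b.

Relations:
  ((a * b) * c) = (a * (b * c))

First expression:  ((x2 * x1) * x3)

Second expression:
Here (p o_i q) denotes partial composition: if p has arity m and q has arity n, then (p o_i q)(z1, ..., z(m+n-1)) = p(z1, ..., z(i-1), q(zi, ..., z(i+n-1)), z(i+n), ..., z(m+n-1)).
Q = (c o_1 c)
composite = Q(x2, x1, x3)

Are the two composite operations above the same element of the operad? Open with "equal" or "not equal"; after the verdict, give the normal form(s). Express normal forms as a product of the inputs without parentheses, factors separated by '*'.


equal; the common form is x2 * x1 * x3

Reducing the first expression gives x2 * x1 * x3
Reducing the second expression gives x2 * x1 * x3
Both agree, so they are equal.


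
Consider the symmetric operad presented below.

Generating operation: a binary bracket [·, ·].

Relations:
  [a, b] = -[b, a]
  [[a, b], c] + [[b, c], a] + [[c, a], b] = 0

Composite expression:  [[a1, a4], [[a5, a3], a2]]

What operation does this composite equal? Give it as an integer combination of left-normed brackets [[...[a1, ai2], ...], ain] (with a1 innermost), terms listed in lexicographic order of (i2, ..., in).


[[[[a1, a4], a2], a3], a5] - [[[[a1, a4], a2], a5], a3] - [[[[a1, a4], a3], a5], a2] + [[[[a1, a4], a5], a3], a2]


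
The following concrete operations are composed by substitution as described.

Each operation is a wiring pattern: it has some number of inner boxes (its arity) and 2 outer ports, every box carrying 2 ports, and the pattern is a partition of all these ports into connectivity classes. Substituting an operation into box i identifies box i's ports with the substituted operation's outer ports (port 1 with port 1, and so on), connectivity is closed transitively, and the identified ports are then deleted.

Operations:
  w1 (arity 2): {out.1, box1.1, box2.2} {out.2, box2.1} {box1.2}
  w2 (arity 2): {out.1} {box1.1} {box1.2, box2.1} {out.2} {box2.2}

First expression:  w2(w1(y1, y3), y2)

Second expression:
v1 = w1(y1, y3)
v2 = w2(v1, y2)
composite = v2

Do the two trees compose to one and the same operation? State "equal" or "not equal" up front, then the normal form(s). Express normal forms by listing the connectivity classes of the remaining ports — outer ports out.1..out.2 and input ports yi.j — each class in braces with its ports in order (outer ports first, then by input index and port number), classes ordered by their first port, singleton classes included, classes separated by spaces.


The first composite normalizes to {out.1} {out.2} {y1.1, y3.2} {y1.2} {y2.1, y3.1} {y2.2}
The second composite normalizes to {out.1} {out.2} {y1.1, y3.2} {y1.2} {y2.1, y3.1} {y2.2}
Identical normal forms: equal.

equal; the common form is {out.1} {out.2} {y1.1, y3.2} {y1.2} {y2.1, y3.1} {y2.2}


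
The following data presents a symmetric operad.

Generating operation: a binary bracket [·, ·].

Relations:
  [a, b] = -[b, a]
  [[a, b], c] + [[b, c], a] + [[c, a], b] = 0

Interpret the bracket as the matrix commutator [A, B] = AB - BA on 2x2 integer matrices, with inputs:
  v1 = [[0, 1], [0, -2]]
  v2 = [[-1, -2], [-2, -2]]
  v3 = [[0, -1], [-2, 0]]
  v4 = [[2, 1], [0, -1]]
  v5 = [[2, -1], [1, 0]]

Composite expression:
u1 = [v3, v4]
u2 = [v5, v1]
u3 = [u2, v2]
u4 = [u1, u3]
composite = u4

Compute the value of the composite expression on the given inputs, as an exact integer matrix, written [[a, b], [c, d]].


[[-6, 24], [56, 6]]

[v3, v4] = [[2, 3], [-6, -2]]
[v5, v1] = [[-1, 4], [2, 1]]
[[v5, v1], v2] = [[-4, 0], [-2, 4]]
[[v3, v4], [[v5, v1], v2]] = [[-6, 24], [56, 6]]


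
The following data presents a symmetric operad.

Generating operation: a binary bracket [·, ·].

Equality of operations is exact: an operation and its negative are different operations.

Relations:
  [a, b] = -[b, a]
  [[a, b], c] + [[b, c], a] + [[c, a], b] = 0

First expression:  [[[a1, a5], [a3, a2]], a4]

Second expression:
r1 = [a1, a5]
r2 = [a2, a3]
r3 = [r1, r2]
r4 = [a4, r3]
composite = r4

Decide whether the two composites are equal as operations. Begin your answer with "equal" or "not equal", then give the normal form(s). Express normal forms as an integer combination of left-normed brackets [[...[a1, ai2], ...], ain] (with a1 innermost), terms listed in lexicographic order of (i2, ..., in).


Normal form of the first expression: -[[[[a1, a5], a2], a3], a4] + [[[[a1, a5], a3], a2], a4]
Normal form of the second expression: -[[[[a1, a5], a2], a3], a4] + [[[[a1, a5], a3], a2], a4]
The normal forms match — equal.

equal; both compose to -[[[[a1, a5], a2], a3], a4] + [[[[a1, a5], a3], a2], a4]


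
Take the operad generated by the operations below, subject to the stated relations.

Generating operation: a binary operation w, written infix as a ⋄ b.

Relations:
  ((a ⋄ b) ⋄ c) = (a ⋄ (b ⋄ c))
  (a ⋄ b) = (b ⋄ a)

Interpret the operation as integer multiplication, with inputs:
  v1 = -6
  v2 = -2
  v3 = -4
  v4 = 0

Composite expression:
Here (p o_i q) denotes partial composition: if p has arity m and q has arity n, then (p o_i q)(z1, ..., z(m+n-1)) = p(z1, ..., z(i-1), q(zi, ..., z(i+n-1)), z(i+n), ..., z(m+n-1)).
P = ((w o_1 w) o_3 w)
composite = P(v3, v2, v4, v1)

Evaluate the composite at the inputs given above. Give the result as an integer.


0

(v3 ⋄ v2) = 8
(v4 ⋄ v1) = 0
((v3 ⋄ v2) ⋄ (v4 ⋄ v1)) = 0


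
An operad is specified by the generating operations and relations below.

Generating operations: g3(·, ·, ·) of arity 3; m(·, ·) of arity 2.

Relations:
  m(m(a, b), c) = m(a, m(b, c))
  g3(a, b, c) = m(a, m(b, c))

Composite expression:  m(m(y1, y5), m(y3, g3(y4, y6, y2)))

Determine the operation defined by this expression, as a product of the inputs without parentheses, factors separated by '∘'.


Under associativity of m, the answer is the y's in reading order.
m(y1, y5) unparenthesizes to y1 ∘ y5
g3(y4, y6, y2) unparenthesizes to y4 ∘ y6 ∘ y2
m(y3, g3(y4, y6, y2)) unparenthesizes to y3 ∘ y4 ∘ y6 ∘ y2
m(m(y1, y5), m(y3, g3(y4, y6, y2))) unparenthesizes to y1 ∘ y5 ∘ y3 ∘ y4 ∘ y6 ∘ y2

y1 ∘ y5 ∘ y3 ∘ y4 ∘ y6 ∘ y2


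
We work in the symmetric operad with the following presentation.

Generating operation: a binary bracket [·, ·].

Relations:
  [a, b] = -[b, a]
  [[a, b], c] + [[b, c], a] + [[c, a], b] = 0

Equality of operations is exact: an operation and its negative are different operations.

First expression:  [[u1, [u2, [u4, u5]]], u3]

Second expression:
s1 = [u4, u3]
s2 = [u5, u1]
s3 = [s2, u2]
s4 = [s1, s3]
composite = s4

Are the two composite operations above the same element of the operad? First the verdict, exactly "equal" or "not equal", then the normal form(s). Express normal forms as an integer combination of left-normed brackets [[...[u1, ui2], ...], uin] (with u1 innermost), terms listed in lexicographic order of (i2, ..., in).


not equal; the first gives [[[[u1, u2], u4], u5], u3] - [[[[u1, u2], u5], u4], u3] - [[[[u1, u4], u5], u2], u3] + [[[[u1, u5], u4], u2], u3] and the second -[[[[u1, u5], u2], u3], u4] + [[[[u1, u5], u2], u4], u3]

Reducing the first expression gives [[[[u1, u2], u4], u5], u3] - [[[[u1, u2], u5], u4], u3] - [[[[u1, u4], u5], u2], u3] + [[[[u1, u5], u4], u2], u3]
Reducing the second expression gives -[[[[u1, u5], u2], u3], u4] + [[[[u1, u5], u2], u4], u3]
No match — not equal.


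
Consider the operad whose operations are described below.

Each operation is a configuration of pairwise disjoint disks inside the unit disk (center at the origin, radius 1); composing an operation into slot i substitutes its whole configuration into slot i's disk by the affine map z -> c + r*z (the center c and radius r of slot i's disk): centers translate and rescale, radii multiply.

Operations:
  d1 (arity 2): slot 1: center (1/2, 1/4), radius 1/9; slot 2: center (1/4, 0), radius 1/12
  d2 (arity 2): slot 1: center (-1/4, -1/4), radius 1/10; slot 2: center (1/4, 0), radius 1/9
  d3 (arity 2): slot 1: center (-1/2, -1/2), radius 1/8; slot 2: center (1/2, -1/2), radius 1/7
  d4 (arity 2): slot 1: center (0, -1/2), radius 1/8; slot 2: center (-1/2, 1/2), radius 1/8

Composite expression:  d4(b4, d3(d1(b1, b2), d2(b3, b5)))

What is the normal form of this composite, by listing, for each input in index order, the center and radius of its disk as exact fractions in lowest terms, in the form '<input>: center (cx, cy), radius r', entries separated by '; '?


b1: center (-71/128, 113/256), radius 1/576; b2: center (-143/256, 7/16), radius 1/768; b3: center (-99/224, 97/224), radius 1/560; b4: center (0, -1/2), radius 1/8; b5: center (-97/224, 7/16), radius 1/504

Below d4, radii multiply path by path; the b-disk centers shift.
b4: after 1 affine step, its disk has center (0, -1/2), radius 1/8
b1: after 3 affine steps, its disk has center (-71/128, 113/256), radius 1/576
b2: after 3 affine steps, its disk has center (-143/256, 7/16), radius 1/768
b3: after 3 affine steps, its disk has center (-99/224, 97/224), radius 1/560
b5: after 3 affine steps, its disk has center (-97/224, 7/16), radius 1/504


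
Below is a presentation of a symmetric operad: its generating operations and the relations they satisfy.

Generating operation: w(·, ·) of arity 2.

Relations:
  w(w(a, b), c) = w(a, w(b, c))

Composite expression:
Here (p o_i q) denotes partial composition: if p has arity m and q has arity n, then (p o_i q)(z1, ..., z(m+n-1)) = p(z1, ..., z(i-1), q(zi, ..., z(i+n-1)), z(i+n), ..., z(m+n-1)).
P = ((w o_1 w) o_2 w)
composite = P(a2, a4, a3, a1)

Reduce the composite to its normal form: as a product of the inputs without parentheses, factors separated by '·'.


a2 · a4 · a3 · a1

All parenthesizations of w agree; list the a-inputs left to right.
w(a4, a3) linearizes to a4 · a3
w(a2, w(a4, a3)) linearizes to a2 · a4 · a3
w(w(a2, w(a4, a3)), a1) linearizes to a2 · a4 · a3 · a1


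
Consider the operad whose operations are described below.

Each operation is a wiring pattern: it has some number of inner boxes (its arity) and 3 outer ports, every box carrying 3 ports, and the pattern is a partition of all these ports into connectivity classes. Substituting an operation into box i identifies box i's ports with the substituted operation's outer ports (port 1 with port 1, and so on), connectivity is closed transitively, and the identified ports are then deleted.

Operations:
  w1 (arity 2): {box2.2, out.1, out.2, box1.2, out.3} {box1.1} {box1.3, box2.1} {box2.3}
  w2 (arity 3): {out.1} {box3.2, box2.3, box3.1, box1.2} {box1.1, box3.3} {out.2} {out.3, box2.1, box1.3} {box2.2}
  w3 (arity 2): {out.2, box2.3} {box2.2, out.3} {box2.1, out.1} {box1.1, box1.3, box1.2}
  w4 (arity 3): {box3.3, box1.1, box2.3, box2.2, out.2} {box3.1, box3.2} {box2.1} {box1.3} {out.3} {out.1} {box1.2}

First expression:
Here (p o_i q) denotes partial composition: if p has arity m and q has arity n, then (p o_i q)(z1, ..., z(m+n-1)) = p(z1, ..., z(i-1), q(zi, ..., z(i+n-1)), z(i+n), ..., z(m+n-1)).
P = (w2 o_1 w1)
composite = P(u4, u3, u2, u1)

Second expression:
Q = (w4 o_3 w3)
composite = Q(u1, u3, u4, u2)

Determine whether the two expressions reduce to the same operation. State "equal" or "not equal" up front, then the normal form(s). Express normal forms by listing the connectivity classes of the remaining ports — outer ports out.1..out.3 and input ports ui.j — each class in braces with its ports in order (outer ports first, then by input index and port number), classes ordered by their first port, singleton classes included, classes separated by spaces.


The first expression, normalized: {out.1} {out.2} {out.3, u1.1, u1.2, u1.3, u2.1, u2.3, u3.2, u4.2} {u2.2} {u3.1, u4.3} {u3.3} {u4.1}
The second expression, normalized: {out.1} {out.2, u1.1, u2.2, u3.2, u3.3} {out.3} {u1.2} {u1.3} {u2.1, u2.3} {u3.1} {u4.1, u4.2, u4.3}
Different reductions; not equal.

not equal: they reduce to {out.1} {out.2} {out.3, u1.1, u1.2, u1.3, u2.1, u2.3, u3.2, u4.2} {u2.2} {u3.1, u4.3} {u3.3} {u4.1} and {out.1} {out.2, u1.1, u2.2, u3.2, u3.3} {out.3} {u1.2} {u1.3} {u2.1, u2.3} {u3.1} {u4.1, u4.2, u4.3}


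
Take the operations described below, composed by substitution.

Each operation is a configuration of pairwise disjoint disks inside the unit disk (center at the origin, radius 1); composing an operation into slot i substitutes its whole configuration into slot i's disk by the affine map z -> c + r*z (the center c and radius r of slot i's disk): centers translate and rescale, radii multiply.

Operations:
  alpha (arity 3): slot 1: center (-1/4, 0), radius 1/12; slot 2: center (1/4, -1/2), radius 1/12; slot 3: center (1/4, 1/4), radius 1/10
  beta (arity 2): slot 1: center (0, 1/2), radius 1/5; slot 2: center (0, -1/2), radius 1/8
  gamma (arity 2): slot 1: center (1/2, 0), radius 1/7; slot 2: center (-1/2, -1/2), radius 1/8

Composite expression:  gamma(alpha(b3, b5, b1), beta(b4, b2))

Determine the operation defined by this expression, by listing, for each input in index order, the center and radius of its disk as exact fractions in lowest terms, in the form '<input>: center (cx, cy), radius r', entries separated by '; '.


b1: center (15/28, 1/28), radius 1/70; b2: center (-1/2, -9/16), radius 1/64; b3: center (13/28, 0), radius 1/84; b4: center (-1/2, -7/16), radius 1/40; b5: center (15/28, -1/14), radius 1/84

Nesting under gamma composes maps z -> c + r*z down each b-path.
b3 passes through 2 substitutions, ending at center (13/28, 0), radius 1/84
b5 passes through 2 substitutions, ending at center (15/28, -1/14), radius 1/84
b1 passes through 2 substitutions, ending at center (15/28, 1/28), radius 1/70
b4 passes through 2 substitutions, ending at center (-1/2, -7/16), radius 1/40
b2 passes through 2 substitutions, ending at center (-1/2, -9/16), radius 1/64
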